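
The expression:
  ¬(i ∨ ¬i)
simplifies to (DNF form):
False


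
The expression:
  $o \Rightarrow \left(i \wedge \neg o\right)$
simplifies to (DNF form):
$\neg o$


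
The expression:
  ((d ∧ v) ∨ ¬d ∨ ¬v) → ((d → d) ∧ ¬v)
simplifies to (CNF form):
¬v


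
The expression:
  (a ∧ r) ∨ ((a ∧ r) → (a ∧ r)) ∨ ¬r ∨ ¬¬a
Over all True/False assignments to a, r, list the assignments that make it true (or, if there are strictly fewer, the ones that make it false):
is always true.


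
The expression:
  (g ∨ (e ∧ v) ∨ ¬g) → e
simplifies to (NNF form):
e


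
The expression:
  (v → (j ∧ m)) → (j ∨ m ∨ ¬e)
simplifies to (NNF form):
j ∨ m ∨ v ∨ ¬e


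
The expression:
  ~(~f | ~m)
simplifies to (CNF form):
f & m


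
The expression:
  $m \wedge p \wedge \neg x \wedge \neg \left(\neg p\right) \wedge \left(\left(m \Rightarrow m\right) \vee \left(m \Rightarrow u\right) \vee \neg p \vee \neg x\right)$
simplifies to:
$m \wedge p \wedge \neg x$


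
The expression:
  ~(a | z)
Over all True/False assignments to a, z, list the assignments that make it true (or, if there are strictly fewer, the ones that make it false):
is true only for:
  a=False, z=False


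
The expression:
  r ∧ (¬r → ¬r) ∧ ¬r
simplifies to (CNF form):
False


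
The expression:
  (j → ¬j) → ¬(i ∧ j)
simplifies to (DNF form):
True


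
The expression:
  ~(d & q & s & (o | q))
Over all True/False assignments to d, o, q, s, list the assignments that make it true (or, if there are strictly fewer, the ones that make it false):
is false only for:
  d=True, o=False, q=True, s=True;
  d=True, o=True, q=True, s=True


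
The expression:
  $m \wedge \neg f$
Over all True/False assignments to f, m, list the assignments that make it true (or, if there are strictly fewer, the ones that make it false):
is true only for:
  f=False, m=True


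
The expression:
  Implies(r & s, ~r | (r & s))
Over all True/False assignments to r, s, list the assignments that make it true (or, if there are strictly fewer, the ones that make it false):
is always true.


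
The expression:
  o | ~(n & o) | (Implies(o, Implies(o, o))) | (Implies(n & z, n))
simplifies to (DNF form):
True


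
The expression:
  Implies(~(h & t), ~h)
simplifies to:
t | ~h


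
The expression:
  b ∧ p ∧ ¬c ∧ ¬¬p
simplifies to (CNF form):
b ∧ p ∧ ¬c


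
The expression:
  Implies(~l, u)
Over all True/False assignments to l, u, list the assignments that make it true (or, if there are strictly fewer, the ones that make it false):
is false only for:
  l=False, u=False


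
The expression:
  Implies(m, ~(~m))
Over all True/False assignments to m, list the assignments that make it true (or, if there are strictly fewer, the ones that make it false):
is always true.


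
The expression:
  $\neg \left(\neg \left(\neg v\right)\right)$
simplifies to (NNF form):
$\neg v$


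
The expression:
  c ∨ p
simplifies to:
c ∨ p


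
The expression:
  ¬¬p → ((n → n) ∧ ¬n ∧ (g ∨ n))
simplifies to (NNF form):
(g ∧ ¬n) ∨ ¬p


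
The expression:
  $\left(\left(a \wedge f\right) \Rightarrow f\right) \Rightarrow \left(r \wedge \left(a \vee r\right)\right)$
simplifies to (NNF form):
$r$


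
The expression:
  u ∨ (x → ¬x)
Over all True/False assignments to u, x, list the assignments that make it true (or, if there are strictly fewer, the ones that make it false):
is false only for:
  u=False, x=True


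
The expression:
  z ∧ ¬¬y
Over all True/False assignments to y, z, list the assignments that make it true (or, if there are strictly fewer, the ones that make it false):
is true only for:
  y=True, z=True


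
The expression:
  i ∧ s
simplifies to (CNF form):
i ∧ s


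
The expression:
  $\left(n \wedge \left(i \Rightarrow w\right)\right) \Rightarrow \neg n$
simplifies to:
$\left(i \wedge \neg w\right) \vee \neg n$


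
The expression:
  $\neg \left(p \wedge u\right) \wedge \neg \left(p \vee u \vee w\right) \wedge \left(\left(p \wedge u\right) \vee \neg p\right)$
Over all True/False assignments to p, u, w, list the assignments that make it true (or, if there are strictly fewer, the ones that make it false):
is true only for:
  p=False, u=False, w=False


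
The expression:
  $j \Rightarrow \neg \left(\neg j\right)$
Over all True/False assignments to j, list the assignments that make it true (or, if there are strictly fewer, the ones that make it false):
is always true.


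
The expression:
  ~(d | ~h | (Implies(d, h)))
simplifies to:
False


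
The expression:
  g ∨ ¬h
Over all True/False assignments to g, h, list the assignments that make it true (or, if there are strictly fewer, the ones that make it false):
is false only for:
  g=False, h=True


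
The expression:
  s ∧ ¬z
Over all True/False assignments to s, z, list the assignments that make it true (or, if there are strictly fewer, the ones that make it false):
is true only for:
  s=True, z=False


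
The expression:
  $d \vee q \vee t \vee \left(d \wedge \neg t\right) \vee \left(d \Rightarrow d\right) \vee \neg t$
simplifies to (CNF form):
$\text{True}$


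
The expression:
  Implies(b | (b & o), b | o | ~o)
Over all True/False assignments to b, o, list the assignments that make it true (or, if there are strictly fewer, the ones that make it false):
is always true.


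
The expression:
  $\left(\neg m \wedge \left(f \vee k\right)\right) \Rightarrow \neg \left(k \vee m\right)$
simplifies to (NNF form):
$m \vee \neg k$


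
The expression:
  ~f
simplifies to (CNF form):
~f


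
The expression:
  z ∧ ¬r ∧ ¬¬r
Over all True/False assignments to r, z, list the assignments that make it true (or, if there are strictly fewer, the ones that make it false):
is never true.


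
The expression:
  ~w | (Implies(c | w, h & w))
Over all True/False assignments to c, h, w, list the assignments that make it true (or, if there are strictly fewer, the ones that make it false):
is false only for:
  c=False, h=False, w=True;
  c=True, h=False, w=True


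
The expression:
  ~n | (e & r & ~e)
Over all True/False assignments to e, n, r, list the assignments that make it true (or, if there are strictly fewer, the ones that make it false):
is true only for:
  e=False, n=False, r=False;
  e=False, n=False, r=True;
  e=True, n=False, r=False;
  e=True, n=False, r=True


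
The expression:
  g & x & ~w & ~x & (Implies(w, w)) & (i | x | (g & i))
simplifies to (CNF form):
False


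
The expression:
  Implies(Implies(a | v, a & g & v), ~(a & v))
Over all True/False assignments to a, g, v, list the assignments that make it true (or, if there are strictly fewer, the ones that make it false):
is false only for:
  a=True, g=True, v=True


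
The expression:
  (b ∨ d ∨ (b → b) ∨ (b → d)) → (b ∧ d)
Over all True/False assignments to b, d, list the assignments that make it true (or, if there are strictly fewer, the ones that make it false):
is true only for:
  b=True, d=True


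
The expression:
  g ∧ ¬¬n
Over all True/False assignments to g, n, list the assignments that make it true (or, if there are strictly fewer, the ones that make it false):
is true only for:
  g=True, n=True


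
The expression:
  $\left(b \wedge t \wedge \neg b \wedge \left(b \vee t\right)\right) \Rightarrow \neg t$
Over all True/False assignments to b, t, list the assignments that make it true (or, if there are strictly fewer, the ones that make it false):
is always true.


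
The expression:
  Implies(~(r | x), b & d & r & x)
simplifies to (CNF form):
r | x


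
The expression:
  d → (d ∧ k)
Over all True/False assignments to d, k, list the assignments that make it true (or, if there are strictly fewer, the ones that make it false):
is false only for:
  d=True, k=False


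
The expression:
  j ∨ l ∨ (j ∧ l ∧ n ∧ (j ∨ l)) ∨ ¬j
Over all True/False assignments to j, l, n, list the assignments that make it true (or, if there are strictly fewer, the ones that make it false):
is always true.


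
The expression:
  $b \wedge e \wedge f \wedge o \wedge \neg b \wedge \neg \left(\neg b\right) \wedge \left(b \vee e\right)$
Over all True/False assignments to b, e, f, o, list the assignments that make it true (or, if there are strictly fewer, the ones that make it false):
is never true.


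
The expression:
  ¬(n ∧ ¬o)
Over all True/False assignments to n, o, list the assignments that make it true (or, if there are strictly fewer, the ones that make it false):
is false only for:
  n=True, o=False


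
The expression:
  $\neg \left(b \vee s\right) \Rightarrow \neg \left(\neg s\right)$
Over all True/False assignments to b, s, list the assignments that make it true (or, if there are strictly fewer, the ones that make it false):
is false only for:
  b=False, s=False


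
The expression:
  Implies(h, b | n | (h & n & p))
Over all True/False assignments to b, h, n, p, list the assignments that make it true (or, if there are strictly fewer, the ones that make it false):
is false only for:
  b=False, h=True, n=False, p=False;
  b=False, h=True, n=False, p=True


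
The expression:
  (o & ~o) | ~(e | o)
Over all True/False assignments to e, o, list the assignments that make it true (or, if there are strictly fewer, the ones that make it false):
is true only for:
  e=False, o=False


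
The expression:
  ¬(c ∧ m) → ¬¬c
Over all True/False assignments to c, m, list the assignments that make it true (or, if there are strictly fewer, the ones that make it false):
is true only for:
  c=True, m=False;
  c=True, m=True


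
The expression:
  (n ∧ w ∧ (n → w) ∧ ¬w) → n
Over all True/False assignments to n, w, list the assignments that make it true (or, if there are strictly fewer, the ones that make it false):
is always true.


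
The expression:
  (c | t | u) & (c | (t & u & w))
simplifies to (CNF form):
(c | t) & (c | u) & (c | w)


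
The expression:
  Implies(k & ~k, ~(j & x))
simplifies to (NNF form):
True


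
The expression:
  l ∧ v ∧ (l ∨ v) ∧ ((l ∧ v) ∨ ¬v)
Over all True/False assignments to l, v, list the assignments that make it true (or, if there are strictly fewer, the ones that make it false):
is true only for:
  l=True, v=True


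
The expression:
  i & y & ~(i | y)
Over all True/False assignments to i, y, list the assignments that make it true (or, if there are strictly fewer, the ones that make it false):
is never true.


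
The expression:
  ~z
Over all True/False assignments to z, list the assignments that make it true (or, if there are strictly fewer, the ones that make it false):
is true only for:
  z=False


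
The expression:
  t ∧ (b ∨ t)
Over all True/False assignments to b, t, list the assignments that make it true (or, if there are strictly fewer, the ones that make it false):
is true only for:
  b=False, t=True;
  b=True, t=True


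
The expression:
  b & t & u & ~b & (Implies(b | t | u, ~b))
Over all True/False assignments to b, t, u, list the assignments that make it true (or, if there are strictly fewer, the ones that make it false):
is never true.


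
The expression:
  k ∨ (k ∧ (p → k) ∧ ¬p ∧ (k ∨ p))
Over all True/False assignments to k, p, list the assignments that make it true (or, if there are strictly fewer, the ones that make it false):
is true only for:
  k=True, p=False;
  k=True, p=True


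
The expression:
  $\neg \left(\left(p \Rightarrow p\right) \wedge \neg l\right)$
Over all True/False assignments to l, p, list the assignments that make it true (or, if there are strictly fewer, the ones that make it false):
is true only for:
  l=True, p=False;
  l=True, p=True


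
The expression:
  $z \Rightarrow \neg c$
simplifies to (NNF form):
$\neg c \vee \neg z$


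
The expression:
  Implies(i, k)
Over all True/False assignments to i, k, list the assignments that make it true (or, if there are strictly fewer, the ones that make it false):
is false only for:
  i=True, k=False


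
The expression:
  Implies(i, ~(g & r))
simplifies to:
~g | ~i | ~r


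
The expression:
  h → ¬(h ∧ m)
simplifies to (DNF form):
¬h ∨ ¬m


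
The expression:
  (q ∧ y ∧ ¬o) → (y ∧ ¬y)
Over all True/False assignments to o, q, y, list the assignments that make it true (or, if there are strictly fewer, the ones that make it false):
is false only for:
  o=False, q=True, y=True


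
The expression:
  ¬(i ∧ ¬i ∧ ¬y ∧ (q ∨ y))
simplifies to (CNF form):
True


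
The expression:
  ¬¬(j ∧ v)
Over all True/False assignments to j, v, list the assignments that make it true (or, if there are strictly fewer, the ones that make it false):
is true only for:
  j=True, v=True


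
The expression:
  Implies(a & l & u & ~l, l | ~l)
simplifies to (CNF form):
True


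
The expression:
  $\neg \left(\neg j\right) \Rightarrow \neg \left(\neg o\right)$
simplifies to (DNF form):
$o \vee \neg j$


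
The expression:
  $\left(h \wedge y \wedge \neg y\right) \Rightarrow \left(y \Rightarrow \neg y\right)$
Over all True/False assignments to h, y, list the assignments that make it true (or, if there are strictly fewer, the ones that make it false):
is always true.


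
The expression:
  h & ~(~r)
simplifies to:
h & r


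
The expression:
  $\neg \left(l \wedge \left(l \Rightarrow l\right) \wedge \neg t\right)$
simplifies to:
$t \vee \neg l$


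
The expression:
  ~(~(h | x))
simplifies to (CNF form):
h | x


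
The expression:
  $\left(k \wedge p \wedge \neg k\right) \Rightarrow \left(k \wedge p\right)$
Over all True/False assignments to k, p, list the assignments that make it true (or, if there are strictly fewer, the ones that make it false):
is always true.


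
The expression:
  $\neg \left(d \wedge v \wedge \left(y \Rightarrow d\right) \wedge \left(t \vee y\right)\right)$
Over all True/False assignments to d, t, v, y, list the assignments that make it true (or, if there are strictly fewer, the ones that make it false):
is false only for:
  d=True, t=False, v=True, y=True;
  d=True, t=True, v=True, y=False;
  d=True, t=True, v=True, y=True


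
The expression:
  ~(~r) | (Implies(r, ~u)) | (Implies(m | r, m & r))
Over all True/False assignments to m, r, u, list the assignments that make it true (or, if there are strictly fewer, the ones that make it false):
is always true.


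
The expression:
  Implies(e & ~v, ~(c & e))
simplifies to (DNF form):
v | ~c | ~e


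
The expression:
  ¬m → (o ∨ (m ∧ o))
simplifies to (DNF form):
m ∨ o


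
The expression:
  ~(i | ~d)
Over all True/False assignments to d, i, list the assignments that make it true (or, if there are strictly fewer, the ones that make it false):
is true only for:
  d=True, i=False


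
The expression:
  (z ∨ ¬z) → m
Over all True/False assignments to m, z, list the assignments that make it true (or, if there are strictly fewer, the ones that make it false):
is true only for:
  m=True, z=False;
  m=True, z=True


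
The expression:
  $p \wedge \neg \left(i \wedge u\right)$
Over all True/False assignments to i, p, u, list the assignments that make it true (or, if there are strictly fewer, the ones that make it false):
is true only for:
  i=False, p=True, u=False;
  i=False, p=True, u=True;
  i=True, p=True, u=False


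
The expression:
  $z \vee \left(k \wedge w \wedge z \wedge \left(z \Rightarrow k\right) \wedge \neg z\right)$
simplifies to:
$z$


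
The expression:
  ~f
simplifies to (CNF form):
~f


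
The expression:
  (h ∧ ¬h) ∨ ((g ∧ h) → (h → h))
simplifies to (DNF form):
True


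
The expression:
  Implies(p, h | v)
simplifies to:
h | v | ~p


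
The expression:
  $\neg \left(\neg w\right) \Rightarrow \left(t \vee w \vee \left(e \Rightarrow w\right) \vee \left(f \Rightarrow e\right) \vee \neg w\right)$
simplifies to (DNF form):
$\text{True}$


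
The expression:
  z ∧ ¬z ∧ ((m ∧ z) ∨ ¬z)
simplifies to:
False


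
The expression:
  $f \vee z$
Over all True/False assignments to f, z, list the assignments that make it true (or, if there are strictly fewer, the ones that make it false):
is false only for:
  f=False, z=False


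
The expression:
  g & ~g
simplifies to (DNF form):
False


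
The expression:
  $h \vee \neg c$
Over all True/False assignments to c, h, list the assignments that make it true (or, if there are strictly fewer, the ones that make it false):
is false only for:
  c=True, h=False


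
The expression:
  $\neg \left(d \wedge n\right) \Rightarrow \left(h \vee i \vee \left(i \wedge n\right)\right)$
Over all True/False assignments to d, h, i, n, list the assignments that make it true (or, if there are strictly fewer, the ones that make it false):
is false only for:
  d=False, h=False, i=False, n=False;
  d=False, h=False, i=False, n=True;
  d=True, h=False, i=False, n=False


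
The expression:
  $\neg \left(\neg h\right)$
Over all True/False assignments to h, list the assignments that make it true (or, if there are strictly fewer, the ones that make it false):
is true only for:
  h=True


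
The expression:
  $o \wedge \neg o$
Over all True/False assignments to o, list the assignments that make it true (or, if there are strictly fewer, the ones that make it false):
is never true.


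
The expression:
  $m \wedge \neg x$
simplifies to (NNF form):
$m \wedge \neg x$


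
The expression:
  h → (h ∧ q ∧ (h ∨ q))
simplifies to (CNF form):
q ∨ ¬h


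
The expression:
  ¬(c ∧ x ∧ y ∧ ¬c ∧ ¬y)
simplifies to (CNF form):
True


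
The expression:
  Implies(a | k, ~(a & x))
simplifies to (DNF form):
~a | ~x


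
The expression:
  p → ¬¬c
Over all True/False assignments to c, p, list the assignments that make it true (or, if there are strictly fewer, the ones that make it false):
is false only for:
  c=False, p=True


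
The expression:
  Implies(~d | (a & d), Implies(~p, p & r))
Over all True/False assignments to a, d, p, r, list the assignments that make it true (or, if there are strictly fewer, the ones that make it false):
is false only for:
  a=False, d=False, p=False, r=False;
  a=False, d=False, p=False, r=True;
  a=True, d=False, p=False, r=False;
  a=True, d=False, p=False, r=True;
  a=True, d=True, p=False, r=False;
  a=True, d=True, p=False, r=True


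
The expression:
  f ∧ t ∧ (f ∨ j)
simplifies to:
f ∧ t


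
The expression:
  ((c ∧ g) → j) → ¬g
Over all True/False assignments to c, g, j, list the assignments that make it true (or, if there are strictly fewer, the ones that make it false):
is false only for:
  c=False, g=True, j=False;
  c=False, g=True, j=True;
  c=True, g=True, j=True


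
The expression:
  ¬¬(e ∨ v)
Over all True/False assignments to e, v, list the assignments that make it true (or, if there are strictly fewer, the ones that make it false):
is false only for:
  e=False, v=False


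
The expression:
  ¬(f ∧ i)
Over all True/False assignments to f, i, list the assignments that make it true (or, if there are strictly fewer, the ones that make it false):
is false only for:
  f=True, i=True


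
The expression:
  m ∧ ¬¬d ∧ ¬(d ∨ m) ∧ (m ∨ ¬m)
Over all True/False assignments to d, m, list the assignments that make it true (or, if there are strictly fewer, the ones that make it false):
is never true.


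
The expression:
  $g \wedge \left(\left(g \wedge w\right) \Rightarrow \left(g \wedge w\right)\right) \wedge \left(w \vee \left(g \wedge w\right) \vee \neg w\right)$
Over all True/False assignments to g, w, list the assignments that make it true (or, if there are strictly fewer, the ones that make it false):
is true only for:
  g=True, w=False;
  g=True, w=True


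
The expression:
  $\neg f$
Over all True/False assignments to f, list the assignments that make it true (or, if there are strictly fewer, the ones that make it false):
is true only for:
  f=False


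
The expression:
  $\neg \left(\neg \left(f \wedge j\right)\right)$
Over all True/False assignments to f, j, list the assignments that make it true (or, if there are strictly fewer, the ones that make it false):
is true only for:
  f=True, j=True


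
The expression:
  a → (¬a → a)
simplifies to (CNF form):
True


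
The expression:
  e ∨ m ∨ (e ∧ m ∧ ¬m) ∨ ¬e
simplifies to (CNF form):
True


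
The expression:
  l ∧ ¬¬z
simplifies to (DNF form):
l ∧ z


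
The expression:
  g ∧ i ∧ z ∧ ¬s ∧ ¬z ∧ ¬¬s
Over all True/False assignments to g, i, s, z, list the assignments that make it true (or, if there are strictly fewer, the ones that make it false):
is never true.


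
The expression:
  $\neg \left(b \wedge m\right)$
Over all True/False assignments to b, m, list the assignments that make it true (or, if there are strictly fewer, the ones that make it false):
is false only for:
  b=True, m=True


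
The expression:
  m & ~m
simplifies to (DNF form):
False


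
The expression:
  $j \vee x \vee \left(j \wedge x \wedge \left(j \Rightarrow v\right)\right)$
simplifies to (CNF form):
$j \vee x$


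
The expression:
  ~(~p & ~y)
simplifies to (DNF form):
p | y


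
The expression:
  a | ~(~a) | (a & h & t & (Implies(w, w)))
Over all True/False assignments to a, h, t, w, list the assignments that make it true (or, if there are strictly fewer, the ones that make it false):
is true only for:
  a=True, h=False, t=False, w=False;
  a=True, h=False, t=False, w=True;
  a=True, h=False, t=True, w=False;
  a=True, h=False, t=True, w=True;
  a=True, h=True, t=False, w=False;
  a=True, h=True, t=False, w=True;
  a=True, h=True, t=True, w=False;
  a=True, h=True, t=True, w=True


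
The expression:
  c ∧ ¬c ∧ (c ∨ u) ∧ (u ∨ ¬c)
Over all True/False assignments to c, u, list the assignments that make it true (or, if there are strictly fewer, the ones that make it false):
is never true.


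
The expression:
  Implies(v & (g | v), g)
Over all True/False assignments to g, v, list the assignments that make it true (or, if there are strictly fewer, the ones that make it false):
is false only for:
  g=False, v=True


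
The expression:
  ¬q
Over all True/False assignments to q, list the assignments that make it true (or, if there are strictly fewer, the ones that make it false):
is true only for:
  q=False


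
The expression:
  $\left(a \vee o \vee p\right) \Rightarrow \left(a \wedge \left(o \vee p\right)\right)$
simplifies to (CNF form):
$\left(a \vee \neg o\right) \wedge \left(a \vee \neg p\right) \wedge \left(o \vee p \vee \neg a\right)$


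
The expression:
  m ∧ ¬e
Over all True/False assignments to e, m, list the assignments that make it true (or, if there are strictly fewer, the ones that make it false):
is true only for:
  e=False, m=True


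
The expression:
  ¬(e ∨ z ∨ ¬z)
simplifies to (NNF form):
False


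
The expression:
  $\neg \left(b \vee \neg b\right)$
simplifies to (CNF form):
$\text{False}$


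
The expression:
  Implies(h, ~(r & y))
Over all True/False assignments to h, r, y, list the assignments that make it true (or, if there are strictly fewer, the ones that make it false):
is false only for:
  h=True, r=True, y=True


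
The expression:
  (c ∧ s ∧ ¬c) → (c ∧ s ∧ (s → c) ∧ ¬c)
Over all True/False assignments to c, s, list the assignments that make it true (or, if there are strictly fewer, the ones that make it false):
is always true.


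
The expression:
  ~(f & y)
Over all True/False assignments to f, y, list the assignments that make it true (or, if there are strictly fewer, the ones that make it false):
is false only for:
  f=True, y=True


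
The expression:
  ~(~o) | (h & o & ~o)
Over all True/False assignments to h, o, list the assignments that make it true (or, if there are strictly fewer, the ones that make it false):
is true only for:
  h=False, o=True;
  h=True, o=True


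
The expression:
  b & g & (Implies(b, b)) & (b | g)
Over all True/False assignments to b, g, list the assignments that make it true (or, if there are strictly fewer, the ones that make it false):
is true only for:
  b=True, g=True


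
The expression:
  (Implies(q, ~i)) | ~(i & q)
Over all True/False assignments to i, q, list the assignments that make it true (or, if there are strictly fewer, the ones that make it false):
is false only for:
  i=True, q=True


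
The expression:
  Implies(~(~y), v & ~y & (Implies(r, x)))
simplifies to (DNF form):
~y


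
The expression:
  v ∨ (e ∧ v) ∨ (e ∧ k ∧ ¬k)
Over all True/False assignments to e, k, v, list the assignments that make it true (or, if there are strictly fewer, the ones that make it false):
is true only for:
  e=False, k=False, v=True;
  e=False, k=True, v=True;
  e=True, k=False, v=True;
  e=True, k=True, v=True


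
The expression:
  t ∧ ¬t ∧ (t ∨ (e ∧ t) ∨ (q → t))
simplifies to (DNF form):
False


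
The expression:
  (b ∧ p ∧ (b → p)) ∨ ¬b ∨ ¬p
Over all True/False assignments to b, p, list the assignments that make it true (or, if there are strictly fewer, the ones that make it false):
is always true.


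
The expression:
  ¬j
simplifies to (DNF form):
¬j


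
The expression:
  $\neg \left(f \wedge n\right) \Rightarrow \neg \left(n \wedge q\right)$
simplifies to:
$f \vee \neg n \vee \neg q$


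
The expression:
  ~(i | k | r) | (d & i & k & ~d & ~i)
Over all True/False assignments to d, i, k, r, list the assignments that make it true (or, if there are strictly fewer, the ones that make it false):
is true only for:
  d=False, i=False, k=False, r=False;
  d=True, i=False, k=False, r=False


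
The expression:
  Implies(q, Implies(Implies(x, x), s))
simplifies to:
s | ~q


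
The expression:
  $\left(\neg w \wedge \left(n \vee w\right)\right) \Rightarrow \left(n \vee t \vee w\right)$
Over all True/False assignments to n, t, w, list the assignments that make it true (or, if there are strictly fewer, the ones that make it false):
is always true.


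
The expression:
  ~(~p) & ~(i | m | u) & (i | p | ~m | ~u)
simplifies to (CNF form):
p & ~i & ~m & ~u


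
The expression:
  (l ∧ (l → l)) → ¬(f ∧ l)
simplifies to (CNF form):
¬f ∨ ¬l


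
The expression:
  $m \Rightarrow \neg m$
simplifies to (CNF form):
$\neg m$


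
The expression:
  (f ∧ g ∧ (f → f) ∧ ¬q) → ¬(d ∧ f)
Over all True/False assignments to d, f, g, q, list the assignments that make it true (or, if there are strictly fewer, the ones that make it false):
is false only for:
  d=True, f=True, g=True, q=False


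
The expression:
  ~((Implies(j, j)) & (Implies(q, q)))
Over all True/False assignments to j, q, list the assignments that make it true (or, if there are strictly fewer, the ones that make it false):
is never true.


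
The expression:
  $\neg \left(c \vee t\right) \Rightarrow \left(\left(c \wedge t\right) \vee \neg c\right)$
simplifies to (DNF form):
$\text{True}$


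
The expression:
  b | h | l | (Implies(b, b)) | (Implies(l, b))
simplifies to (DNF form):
True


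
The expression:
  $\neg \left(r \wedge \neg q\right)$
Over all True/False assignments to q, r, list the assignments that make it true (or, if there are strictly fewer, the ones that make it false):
is false only for:
  q=False, r=True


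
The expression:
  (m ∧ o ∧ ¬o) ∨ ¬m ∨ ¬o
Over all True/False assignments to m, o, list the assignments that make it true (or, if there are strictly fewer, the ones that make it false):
is false only for:
  m=True, o=True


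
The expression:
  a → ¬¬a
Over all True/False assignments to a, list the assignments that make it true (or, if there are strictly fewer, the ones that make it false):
is always true.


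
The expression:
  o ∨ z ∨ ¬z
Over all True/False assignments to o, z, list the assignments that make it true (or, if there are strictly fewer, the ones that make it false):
is always true.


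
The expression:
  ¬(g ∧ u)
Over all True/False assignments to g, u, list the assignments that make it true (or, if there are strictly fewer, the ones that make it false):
is false only for:
  g=True, u=True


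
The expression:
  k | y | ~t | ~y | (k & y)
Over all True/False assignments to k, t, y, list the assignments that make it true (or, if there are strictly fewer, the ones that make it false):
is always true.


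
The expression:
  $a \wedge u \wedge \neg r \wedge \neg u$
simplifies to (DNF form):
$\text{False}$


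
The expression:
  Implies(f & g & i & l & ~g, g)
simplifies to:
True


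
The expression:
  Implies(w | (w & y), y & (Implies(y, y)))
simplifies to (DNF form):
y | ~w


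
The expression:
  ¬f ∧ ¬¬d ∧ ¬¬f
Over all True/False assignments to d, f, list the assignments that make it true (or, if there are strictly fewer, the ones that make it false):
is never true.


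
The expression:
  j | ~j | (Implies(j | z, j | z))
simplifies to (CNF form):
True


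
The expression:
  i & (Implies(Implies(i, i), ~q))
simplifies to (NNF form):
i & ~q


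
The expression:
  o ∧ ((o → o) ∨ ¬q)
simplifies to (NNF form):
o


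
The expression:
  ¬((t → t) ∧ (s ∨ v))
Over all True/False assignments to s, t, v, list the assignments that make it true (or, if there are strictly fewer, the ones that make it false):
is true only for:
  s=False, t=False, v=False;
  s=False, t=True, v=False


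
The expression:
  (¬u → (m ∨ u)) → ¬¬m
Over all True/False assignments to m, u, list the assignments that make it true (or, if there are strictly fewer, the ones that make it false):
is false only for:
  m=False, u=True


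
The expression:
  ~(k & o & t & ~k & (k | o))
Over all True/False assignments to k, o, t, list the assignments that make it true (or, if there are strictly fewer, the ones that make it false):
is always true.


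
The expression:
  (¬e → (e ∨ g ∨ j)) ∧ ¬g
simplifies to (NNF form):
¬g ∧ (e ∨ j)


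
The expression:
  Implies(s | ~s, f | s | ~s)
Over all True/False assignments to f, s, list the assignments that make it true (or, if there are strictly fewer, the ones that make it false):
is always true.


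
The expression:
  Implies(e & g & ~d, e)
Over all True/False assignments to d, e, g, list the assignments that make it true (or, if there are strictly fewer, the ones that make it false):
is always true.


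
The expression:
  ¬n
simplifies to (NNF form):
¬n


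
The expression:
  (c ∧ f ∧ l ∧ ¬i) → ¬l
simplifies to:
i ∨ ¬c ∨ ¬f ∨ ¬l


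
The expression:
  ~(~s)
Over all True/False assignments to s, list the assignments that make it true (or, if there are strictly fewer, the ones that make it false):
is true only for:
  s=True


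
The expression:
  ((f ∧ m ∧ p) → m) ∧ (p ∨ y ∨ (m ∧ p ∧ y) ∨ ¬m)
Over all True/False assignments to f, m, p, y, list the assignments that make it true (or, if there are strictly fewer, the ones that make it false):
is false only for:
  f=False, m=True, p=False, y=False;
  f=True, m=True, p=False, y=False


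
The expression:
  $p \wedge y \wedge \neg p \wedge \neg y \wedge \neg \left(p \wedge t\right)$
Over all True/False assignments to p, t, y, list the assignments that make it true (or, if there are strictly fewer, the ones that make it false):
is never true.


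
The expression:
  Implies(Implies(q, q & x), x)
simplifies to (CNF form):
q | x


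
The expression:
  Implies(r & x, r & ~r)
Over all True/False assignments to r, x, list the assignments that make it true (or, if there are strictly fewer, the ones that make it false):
is false only for:
  r=True, x=True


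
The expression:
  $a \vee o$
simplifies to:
$a \vee o$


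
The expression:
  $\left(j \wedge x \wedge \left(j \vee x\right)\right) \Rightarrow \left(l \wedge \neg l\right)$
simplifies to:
$\neg j \vee \neg x$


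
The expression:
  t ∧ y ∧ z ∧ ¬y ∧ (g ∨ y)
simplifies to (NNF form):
False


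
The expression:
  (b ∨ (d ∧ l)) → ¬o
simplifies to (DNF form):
(¬b ∧ ¬d) ∨ (¬b ∧ ¬l) ∨ ¬o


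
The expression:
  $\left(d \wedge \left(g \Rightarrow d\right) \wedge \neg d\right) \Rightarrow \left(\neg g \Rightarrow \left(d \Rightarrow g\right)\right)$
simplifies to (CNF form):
$\text{True}$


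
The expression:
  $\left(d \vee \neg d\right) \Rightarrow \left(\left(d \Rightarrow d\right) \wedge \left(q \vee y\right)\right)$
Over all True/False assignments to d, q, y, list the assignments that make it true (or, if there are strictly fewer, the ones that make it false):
is false only for:
  d=False, q=False, y=False;
  d=True, q=False, y=False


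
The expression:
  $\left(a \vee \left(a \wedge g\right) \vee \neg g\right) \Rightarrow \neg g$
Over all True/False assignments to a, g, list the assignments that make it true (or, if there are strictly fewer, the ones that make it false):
is false only for:
  a=True, g=True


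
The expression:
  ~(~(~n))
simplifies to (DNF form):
~n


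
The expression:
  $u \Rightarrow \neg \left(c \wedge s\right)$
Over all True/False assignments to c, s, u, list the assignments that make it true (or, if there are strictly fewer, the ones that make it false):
is false only for:
  c=True, s=True, u=True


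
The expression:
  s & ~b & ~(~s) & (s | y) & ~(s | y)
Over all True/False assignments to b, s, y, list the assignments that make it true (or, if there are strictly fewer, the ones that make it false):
is never true.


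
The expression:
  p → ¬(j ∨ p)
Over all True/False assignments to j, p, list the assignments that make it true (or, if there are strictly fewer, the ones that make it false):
is true only for:
  j=False, p=False;
  j=True, p=False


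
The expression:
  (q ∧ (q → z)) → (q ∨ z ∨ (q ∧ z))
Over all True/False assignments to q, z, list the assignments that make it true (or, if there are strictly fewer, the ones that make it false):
is always true.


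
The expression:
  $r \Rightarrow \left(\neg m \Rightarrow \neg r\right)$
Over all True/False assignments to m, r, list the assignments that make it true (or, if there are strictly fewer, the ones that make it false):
is false only for:
  m=False, r=True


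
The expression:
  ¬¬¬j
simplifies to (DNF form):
¬j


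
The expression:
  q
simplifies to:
q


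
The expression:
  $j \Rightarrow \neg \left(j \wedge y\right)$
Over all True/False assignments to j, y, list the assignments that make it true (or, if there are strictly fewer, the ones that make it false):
is false only for:
  j=True, y=True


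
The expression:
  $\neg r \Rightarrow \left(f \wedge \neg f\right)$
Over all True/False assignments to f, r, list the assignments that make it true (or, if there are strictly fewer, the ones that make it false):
is true only for:
  f=False, r=True;
  f=True, r=True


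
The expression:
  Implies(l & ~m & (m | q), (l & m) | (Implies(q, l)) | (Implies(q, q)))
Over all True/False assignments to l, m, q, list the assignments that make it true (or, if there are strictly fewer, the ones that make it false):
is always true.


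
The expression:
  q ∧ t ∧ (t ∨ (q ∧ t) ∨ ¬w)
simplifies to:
q ∧ t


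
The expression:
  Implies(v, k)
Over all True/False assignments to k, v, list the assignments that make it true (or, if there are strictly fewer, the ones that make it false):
is false only for:
  k=False, v=True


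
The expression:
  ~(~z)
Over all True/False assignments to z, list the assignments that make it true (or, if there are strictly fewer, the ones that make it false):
is true only for:
  z=True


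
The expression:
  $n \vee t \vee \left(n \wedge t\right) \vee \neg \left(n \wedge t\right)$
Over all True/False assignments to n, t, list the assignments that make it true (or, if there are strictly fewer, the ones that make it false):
is always true.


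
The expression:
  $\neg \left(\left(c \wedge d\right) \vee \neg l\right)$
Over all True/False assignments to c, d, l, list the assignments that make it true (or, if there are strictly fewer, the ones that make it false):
is true only for:
  c=False, d=False, l=True;
  c=False, d=True, l=True;
  c=True, d=False, l=True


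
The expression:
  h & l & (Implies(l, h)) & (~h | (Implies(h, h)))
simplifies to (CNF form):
h & l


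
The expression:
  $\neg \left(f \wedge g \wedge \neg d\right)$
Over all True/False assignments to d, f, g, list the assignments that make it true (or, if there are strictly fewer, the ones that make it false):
is false only for:
  d=False, f=True, g=True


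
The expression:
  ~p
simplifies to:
~p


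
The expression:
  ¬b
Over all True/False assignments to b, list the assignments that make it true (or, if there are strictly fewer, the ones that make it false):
is true only for:
  b=False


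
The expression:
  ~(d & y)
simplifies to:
~d | ~y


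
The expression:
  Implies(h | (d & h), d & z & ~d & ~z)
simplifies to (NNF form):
~h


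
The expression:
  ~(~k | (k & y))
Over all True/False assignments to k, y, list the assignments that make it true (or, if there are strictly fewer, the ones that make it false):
is true only for:
  k=True, y=False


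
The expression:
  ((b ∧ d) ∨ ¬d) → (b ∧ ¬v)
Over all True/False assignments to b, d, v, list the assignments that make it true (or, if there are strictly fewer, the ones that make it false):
is true only for:
  b=False, d=True, v=False;
  b=False, d=True, v=True;
  b=True, d=False, v=False;
  b=True, d=True, v=False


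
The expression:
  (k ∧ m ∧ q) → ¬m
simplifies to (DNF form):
¬k ∨ ¬m ∨ ¬q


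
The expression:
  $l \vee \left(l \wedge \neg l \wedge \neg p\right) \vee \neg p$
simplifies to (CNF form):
$l \vee \neg p$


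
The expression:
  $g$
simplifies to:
$g$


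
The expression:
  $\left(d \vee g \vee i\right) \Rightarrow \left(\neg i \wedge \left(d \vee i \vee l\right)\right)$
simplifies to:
$\neg i \wedge \left(d \vee l \vee \neg g\right)$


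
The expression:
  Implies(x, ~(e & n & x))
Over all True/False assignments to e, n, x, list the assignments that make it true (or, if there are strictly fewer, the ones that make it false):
is false only for:
  e=True, n=True, x=True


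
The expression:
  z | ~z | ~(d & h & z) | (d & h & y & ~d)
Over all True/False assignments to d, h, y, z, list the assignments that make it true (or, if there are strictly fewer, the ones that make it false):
is always true.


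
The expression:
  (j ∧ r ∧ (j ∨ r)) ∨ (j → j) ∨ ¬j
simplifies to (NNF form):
True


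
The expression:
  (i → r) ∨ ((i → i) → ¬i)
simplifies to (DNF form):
r ∨ ¬i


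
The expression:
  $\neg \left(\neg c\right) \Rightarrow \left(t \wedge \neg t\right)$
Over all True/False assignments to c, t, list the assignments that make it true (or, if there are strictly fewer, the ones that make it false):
is true only for:
  c=False, t=False;
  c=False, t=True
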